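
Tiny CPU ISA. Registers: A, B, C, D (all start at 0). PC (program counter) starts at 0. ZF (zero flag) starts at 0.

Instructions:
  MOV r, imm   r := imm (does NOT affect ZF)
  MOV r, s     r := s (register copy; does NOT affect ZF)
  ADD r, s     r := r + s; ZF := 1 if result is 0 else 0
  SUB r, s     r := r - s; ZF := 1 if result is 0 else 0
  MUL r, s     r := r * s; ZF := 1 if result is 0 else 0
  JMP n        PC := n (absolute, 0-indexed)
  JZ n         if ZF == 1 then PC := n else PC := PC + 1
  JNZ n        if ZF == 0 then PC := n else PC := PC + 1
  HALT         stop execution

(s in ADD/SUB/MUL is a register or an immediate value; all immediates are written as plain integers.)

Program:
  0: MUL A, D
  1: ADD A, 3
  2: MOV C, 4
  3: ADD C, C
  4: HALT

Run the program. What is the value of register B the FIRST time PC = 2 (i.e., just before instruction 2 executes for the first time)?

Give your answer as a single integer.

Step 1: PC=0 exec 'MUL A, D'. After: A=0 B=0 C=0 D=0 ZF=1 PC=1
Step 2: PC=1 exec 'ADD A, 3'. After: A=3 B=0 C=0 D=0 ZF=0 PC=2
First time PC=2: B=0

0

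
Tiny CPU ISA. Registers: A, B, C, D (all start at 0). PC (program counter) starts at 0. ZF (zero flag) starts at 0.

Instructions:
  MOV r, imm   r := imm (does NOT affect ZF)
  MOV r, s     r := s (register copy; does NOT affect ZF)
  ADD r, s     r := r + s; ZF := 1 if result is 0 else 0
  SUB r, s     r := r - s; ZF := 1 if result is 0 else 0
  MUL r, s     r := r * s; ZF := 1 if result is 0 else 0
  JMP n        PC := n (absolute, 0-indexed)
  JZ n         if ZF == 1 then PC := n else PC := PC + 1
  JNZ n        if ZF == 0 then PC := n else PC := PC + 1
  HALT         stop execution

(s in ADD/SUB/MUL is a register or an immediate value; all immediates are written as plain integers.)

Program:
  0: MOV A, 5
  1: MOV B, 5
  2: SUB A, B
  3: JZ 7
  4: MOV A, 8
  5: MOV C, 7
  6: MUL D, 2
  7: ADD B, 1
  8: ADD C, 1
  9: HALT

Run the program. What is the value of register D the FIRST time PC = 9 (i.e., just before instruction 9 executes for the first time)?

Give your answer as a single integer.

Step 1: PC=0 exec 'MOV A, 5'. After: A=5 B=0 C=0 D=0 ZF=0 PC=1
Step 2: PC=1 exec 'MOV B, 5'. After: A=5 B=5 C=0 D=0 ZF=0 PC=2
Step 3: PC=2 exec 'SUB A, B'. After: A=0 B=5 C=0 D=0 ZF=1 PC=3
Step 4: PC=3 exec 'JZ 7'. After: A=0 B=5 C=0 D=0 ZF=1 PC=7
Step 5: PC=7 exec 'ADD B, 1'. After: A=0 B=6 C=0 D=0 ZF=0 PC=8
Step 6: PC=8 exec 'ADD C, 1'. After: A=0 B=6 C=1 D=0 ZF=0 PC=9
First time PC=9: D=0

0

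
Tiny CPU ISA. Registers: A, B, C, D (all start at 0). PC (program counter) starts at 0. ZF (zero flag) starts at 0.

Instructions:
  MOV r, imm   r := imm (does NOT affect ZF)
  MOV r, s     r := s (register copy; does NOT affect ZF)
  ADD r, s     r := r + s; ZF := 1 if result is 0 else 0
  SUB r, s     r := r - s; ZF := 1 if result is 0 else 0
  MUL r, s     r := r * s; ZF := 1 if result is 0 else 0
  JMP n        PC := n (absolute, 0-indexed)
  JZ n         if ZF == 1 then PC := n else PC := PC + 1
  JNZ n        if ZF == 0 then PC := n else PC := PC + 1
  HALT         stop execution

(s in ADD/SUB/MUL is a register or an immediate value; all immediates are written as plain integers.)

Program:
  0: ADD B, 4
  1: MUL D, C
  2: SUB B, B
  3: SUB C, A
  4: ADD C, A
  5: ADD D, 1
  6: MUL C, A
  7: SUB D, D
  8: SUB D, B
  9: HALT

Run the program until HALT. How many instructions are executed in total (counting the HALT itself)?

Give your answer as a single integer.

Step 1: PC=0 exec 'ADD B, 4'. After: A=0 B=4 C=0 D=0 ZF=0 PC=1
Step 2: PC=1 exec 'MUL D, C'. After: A=0 B=4 C=0 D=0 ZF=1 PC=2
Step 3: PC=2 exec 'SUB B, B'. After: A=0 B=0 C=0 D=0 ZF=1 PC=3
Step 4: PC=3 exec 'SUB C, A'. After: A=0 B=0 C=0 D=0 ZF=1 PC=4
Step 5: PC=4 exec 'ADD C, A'. After: A=0 B=0 C=0 D=0 ZF=1 PC=5
Step 6: PC=5 exec 'ADD D, 1'. After: A=0 B=0 C=0 D=1 ZF=0 PC=6
Step 7: PC=6 exec 'MUL C, A'. After: A=0 B=0 C=0 D=1 ZF=1 PC=7
Step 8: PC=7 exec 'SUB D, D'. After: A=0 B=0 C=0 D=0 ZF=1 PC=8
Step 9: PC=8 exec 'SUB D, B'. After: A=0 B=0 C=0 D=0 ZF=1 PC=9
Step 10: PC=9 exec 'HALT'. After: A=0 B=0 C=0 D=0 ZF=1 PC=9 HALTED
Total instructions executed: 10

Answer: 10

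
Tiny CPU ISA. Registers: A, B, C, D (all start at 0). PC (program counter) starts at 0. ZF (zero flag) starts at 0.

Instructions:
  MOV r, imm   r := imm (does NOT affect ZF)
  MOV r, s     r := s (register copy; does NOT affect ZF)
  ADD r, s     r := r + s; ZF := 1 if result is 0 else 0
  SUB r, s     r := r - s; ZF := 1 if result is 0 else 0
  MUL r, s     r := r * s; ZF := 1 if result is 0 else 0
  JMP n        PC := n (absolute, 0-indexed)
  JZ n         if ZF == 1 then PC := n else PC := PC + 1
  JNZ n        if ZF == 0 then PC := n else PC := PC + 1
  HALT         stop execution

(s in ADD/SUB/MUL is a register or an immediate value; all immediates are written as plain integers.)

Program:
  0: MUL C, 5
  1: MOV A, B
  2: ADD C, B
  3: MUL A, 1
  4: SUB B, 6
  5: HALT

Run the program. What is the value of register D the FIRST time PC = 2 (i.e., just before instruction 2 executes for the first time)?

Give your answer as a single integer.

Step 1: PC=0 exec 'MUL C, 5'. After: A=0 B=0 C=0 D=0 ZF=1 PC=1
Step 2: PC=1 exec 'MOV A, B'. After: A=0 B=0 C=0 D=0 ZF=1 PC=2
First time PC=2: D=0

0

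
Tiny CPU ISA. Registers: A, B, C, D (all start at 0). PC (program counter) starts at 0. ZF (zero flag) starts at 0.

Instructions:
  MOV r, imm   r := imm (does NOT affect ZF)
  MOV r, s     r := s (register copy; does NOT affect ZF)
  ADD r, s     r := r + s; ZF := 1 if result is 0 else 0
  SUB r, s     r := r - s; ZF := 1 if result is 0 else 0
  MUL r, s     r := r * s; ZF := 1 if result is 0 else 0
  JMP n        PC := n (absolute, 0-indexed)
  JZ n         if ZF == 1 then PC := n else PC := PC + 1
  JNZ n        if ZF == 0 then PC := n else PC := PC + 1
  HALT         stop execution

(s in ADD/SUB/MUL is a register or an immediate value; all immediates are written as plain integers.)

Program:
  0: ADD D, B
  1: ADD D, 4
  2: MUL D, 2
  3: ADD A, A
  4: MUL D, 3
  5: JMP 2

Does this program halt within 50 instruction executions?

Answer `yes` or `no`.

Step 1: PC=0 exec 'ADD D, B'. After: A=0 B=0 C=0 D=0 ZF=1 PC=1
Step 2: PC=1 exec 'ADD D, 4'. After: A=0 B=0 C=0 D=4 ZF=0 PC=2
Step 3: PC=2 exec 'MUL D, 2'. After: A=0 B=0 C=0 D=8 ZF=0 PC=3
Step 4: PC=3 exec 'ADD A, A'. After: A=0 B=0 C=0 D=8 ZF=1 PC=4
Step 5: PC=4 exec 'MUL D, 3'. After: A=0 B=0 C=0 D=24 ZF=0 PC=5
Step 6: PC=5 exec 'JMP 2'. After: A=0 B=0 C=0 D=24 ZF=0 PC=2
Step 7: PC=2 exec 'MUL D, 2'. After: A=0 B=0 C=0 D=48 ZF=0 PC=3
Step 8: PC=3 exec 'ADD A, A'. After: A=0 B=0 C=0 D=48 ZF=1 PC=4
Step 9: PC=4 exec 'MUL D, 3'. After: A=0 B=0 C=0 D=144 ZF=0 PC=5
Step 10: PC=5 exec 'JMP 2'. After: A=0 B=0 C=0 D=144 ZF=0 PC=2
Step 11: PC=2 exec 'MUL D, 2'. After: A=0 B=0 C=0 D=288 ZF=0 PC=3
Step 12: PC=3 exec 'ADD A, A'. After: A=0 B=0 C=0 D=288 ZF=1 PC=4
Step 13: PC=4 exec 'MUL D, 3'. After: A=0 B=0 C=0 D=864 ZF=0 PC=5
Step 14: PC=5 exec 'JMP 2'. After: A=0 B=0 C=0 D=864 ZF=0 PC=2
Step 15: PC=2 exec 'MUL D, 2'. After: A=0 B=0 C=0 D=1728 ZF=0 PC=3
After 50 steps: not halted. PC revisits the same instructions with no path to HALT; will never halt.

Answer: no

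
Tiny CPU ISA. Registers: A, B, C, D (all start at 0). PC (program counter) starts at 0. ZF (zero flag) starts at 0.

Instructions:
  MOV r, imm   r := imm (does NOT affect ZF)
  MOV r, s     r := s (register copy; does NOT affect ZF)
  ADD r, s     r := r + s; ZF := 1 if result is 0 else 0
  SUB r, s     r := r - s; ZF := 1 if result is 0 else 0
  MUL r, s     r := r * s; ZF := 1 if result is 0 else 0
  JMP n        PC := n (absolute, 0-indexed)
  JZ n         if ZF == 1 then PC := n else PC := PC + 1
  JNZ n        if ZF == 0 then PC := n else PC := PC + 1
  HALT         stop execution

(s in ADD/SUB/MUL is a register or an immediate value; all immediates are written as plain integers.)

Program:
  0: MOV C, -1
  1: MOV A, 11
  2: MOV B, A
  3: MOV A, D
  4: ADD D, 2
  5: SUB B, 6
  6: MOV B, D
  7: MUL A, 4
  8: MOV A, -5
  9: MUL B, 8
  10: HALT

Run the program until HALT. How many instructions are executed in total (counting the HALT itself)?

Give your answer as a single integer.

Answer: 11

Derivation:
Step 1: PC=0 exec 'MOV C, -1'. After: A=0 B=0 C=-1 D=0 ZF=0 PC=1
Step 2: PC=1 exec 'MOV A, 11'. After: A=11 B=0 C=-1 D=0 ZF=0 PC=2
Step 3: PC=2 exec 'MOV B, A'. After: A=11 B=11 C=-1 D=0 ZF=0 PC=3
Step 4: PC=3 exec 'MOV A, D'. After: A=0 B=11 C=-1 D=0 ZF=0 PC=4
Step 5: PC=4 exec 'ADD D, 2'. After: A=0 B=11 C=-1 D=2 ZF=0 PC=5
Step 6: PC=5 exec 'SUB B, 6'. After: A=0 B=5 C=-1 D=2 ZF=0 PC=6
Step 7: PC=6 exec 'MOV B, D'. After: A=0 B=2 C=-1 D=2 ZF=0 PC=7
Step 8: PC=7 exec 'MUL A, 4'. After: A=0 B=2 C=-1 D=2 ZF=1 PC=8
Step 9: PC=8 exec 'MOV A, -5'. After: A=-5 B=2 C=-1 D=2 ZF=1 PC=9
Step 10: PC=9 exec 'MUL B, 8'. After: A=-5 B=16 C=-1 D=2 ZF=0 PC=10
Step 11: PC=10 exec 'HALT'. After: A=-5 B=16 C=-1 D=2 ZF=0 PC=10 HALTED
Total instructions executed: 11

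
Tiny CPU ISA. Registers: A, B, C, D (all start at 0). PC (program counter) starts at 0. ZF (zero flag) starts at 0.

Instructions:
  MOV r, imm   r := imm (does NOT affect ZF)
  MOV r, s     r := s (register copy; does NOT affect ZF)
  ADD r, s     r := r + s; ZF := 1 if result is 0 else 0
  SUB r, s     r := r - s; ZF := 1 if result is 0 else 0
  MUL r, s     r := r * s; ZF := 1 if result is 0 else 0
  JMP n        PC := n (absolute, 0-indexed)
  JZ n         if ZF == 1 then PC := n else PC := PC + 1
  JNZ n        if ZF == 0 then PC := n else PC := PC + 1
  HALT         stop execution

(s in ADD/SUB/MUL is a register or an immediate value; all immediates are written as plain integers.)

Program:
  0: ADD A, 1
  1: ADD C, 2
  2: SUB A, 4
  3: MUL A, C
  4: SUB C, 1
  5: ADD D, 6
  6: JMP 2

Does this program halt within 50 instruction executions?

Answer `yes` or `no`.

Step 1: PC=0 exec 'ADD A, 1'. After: A=1 B=0 C=0 D=0 ZF=0 PC=1
Step 2: PC=1 exec 'ADD C, 2'. After: A=1 B=0 C=2 D=0 ZF=0 PC=2
Step 3: PC=2 exec 'SUB A, 4'. After: A=-3 B=0 C=2 D=0 ZF=0 PC=3
Step 4: PC=3 exec 'MUL A, C'. After: A=-6 B=0 C=2 D=0 ZF=0 PC=4
Step 5: PC=4 exec 'SUB C, 1'. After: A=-6 B=0 C=1 D=0 ZF=0 PC=5
Step 6: PC=5 exec 'ADD D, 6'. After: A=-6 B=0 C=1 D=6 ZF=0 PC=6
Step 7: PC=6 exec 'JMP 2'. After: A=-6 B=0 C=1 D=6 ZF=0 PC=2
Step 8: PC=2 exec 'SUB A, 4'. After: A=-10 B=0 C=1 D=6 ZF=0 PC=3
Step 9: PC=3 exec 'MUL A, C'. After: A=-10 B=0 C=1 D=6 ZF=0 PC=4
Step 10: PC=4 exec 'SUB C, 1'. After: A=-10 B=0 C=0 D=6 ZF=1 PC=5
Step 11: PC=5 exec 'ADD D, 6'. After: A=-10 B=0 C=0 D=12 ZF=0 PC=6
Step 12: PC=6 exec 'JMP 2'. After: A=-10 B=0 C=0 D=12 ZF=0 PC=2
Step 13: PC=2 exec 'SUB A, 4'. After: A=-14 B=0 C=0 D=12 ZF=0 PC=3
Step 14: PC=3 exec 'MUL A, C'. After: A=0 B=0 C=0 D=12 ZF=1 PC=4
Step 15: PC=4 exec 'SUB C, 1'. After: A=0 B=0 C=-1 D=12 ZF=0 PC=5
After 50 steps: not halted. PC revisits the same instructions with no path to HALT; will never halt.

Answer: no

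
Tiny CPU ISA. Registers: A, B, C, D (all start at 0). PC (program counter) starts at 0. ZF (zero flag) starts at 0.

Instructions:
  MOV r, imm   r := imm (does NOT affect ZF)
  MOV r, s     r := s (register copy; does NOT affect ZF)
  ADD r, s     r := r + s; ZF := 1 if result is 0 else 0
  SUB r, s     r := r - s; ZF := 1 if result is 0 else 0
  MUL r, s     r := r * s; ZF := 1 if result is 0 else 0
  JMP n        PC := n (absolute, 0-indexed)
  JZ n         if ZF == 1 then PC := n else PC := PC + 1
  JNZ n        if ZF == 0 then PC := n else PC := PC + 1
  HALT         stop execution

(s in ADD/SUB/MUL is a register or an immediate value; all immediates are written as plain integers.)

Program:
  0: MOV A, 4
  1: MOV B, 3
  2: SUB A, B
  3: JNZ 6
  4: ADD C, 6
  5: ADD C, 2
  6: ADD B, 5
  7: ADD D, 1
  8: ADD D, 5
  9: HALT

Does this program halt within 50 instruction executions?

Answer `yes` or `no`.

Step 1: PC=0 exec 'MOV A, 4'. After: A=4 B=0 C=0 D=0 ZF=0 PC=1
Step 2: PC=1 exec 'MOV B, 3'. After: A=4 B=3 C=0 D=0 ZF=0 PC=2
Step 3: PC=2 exec 'SUB A, B'. After: A=1 B=3 C=0 D=0 ZF=0 PC=3
Step 4: PC=3 exec 'JNZ 6'. After: A=1 B=3 C=0 D=0 ZF=0 PC=6
Step 5: PC=6 exec 'ADD B, 5'. After: A=1 B=8 C=0 D=0 ZF=0 PC=7
Step 6: PC=7 exec 'ADD D, 1'. After: A=1 B=8 C=0 D=1 ZF=0 PC=8
Step 7: PC=8 exec 'ADD D, 5'. After: A=1 B=8 C=0 D=6 ZF=0 PC=9
Step 8: PC=9 exec 'HALT'. After: A=1 B=8 C=0 D=6 ZF=0 PC=9 HALTED

Answer: yes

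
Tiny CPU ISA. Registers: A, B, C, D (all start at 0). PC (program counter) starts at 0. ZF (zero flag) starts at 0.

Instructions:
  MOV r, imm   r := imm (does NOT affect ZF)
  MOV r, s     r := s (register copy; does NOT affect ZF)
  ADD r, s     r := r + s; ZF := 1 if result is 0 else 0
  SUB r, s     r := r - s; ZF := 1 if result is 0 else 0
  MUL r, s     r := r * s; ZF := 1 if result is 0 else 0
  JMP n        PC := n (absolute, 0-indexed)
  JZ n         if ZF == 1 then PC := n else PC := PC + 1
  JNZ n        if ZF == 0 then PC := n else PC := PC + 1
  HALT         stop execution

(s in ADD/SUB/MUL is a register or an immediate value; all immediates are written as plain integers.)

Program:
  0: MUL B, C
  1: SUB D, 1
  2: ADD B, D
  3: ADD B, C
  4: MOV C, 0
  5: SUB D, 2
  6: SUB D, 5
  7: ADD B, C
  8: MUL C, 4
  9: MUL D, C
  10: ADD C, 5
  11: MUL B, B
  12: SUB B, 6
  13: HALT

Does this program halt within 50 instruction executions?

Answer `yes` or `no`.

Step 1: PC=0 exec 'MUL B, C'. After: A=0 B=0 C=0 D=0 ZF=1 PC=1
Step 2: PC=1 exec 'SUB D, 1'. After: A=0 B=0 C=0 D=-1 ZF=0 PC=2
Step 3: PC=2 exec 'ADD B, D'. After: A=0 B=-1 C=0 D=-1 ZF=0 PC=3
Step 4: PC=3 exec 'ADD B, C'. After: A=0 B=-1 C=0 D=-1 ZF=0 PC=4
Step 5: PC=4 exec 'MOV C, 0'. After: A=0 B=-1 C=0 D=-1 ZF=0 PC=5
Step 6: PC=5 exec 'SUB D, 2'. After: A=0 B=-1 C=0 D=-3 ZF=0 PC=6
Step 7: PC=6 exec 'SUB D, 5'. After: A=0 B=-1 C=0 D=-8 ZF=0 PC=7
Step 8: PC=7 exec 'ADD B, C'. After: A=0 B=-1 C=0 D=-8 ZF=0 PC=8
Step 9: PC=8 exec 'MUL C, 4'. After: A=0 B=-1 C=0 D=-8 ZF=1 PC=9
Step 10: PC=9 exec 'MUL D, C'. After: A=0 B=-1 C=0 D=0 ZF=1 PC=10
Step 11: PC=10 exec 'ADD C, 5'. After: A=0 B=-1 C=5 D=0 ZF=0 PC=11
Step 12: PC=11 exec 'MUL B, B'. After: A=0 B=1 C=5 D=0 ZF=0 PC=12
Step 13: PC=12 exec 'SUB B, 6'. After: A=0 B=-5 C=5 D=0 ZF=0 PC=13
Step 14: PC=13 exec 'HALT'. After: A=0 B=-5 C=5 D=0 ZF=0 PC=13 HALTED

Answer: yes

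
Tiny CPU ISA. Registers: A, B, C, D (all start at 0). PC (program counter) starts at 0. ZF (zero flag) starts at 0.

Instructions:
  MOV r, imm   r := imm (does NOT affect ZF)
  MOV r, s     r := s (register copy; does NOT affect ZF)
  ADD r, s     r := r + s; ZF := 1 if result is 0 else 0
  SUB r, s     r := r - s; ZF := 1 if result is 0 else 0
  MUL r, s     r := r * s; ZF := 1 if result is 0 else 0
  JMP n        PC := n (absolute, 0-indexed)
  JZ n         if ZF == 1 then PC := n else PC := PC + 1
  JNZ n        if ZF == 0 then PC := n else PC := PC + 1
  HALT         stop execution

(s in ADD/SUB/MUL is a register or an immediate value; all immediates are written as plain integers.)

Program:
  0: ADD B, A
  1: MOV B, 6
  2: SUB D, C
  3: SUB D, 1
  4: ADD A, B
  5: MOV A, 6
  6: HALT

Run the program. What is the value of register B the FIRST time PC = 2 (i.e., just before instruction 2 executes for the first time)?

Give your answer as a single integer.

Step 1: PC=0 exec 'ADD B, A'. After: A=0 B=0 C=0 D=0 ZF=1 PC=1
Step 2: PC=1 exec 'MOV B, 6'. After: A=0 B=6 C=0 D=0 ZF=1 PC=2
First time PC=2: B=6

6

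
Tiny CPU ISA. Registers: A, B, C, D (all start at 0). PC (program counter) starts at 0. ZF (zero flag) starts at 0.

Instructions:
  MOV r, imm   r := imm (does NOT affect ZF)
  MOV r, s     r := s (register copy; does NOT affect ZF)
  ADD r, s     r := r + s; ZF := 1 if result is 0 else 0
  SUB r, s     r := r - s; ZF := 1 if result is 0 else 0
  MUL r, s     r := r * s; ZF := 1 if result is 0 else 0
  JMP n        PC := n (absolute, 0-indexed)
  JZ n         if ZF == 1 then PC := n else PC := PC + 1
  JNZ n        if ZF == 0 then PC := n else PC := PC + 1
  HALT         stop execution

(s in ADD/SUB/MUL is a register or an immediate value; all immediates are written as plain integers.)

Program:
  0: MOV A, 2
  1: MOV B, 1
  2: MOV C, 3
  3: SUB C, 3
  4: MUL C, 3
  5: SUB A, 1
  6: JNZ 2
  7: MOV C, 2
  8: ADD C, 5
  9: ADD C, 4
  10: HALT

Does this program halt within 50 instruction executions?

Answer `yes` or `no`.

Answer: yes

Derivation:
Step 1: PC=0 exec 'MOV A, 2'. After: A=2 B=0 C=0 D=0 ZF=0 PC=1
Step 2: PC=1 exec 'MOV B, 1'. After: A=2 B=1 C=0 D=0 ZF=0 PC=2
Step 3: PC=2 exec 'MOV C, 3'. After: A=2 B=1 C=3 D=0 ZF=0 PC=3
Step 4: PC=3 exec 'SUB C, 3'. After: A=2 B=1 C=0 D=0 ZF=1 PC=4
Step 5: PC=4 exec 'MUL C, 3'. After: A=2 B=1 C=0 D=0 ZF=1 PC=5
Step 6: PC=5 exec 'SUB A, 1'. After: A=1 B=1 C=0 D=0 ZF=0 PC=6
Step 7: PC=6 exec 'JNZ 2'. After: A=1 B=1 C=0 D=0 ZF=0 PC=2
Step 8: PC=2 exec 'MOV C, 3'. After: A=1 B=1 C=3 D=0 ZF=0 PC=3
Step 9: PC=3 exec 'SUB C, 3'. After: A=1 B=1 C=0 D=0 ZF=1 PC=4
Step 10: PC=4 exec 'MUL C, 3'. After: A=1 B=1 C=0 D=0 ZF=1 PC=5
Step 11: PC=5 exec 'SUB A, 1'. After: A=0 B=1 C=0 D=0 ZF=1 PC=6
Step 12: PC=6 exec 'JNZ 2'. After: A=0 B=1 C=0 D=0 ZF=1 PC=7
Step 13: PC=7 exec 'MOV C, 2'. After: A=0 B=1 C=2 D=0 ZF=1 PC=8
Step 14: PC=8 exec 'ADD C, 5'. After: A=0 B=1 C=7 D=0 ZF=0 PC=9
Step 15: PC=9 exec 'ADD C, 4'. After: A=0 B=1 C=11 D=0 ZF=0 PC=10
Step 16: PC=10 exec 'HALT'. After: A=0 B=1 C=11 D=0 ZF=0 PC=10 HALTED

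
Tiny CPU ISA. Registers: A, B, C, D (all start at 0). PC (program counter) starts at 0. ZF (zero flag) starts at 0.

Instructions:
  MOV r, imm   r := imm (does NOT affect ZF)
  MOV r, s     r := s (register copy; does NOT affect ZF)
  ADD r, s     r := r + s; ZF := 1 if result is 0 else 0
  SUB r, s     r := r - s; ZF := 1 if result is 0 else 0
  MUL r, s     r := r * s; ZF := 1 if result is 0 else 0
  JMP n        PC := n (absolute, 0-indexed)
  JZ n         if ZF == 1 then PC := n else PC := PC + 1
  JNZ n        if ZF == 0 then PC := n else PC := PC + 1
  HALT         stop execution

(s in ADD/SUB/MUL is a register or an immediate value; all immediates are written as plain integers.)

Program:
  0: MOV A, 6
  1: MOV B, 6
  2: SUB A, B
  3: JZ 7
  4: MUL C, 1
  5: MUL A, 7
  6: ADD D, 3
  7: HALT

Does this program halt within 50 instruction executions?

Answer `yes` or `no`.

Answer: yes

Derivation:
Step 1: PC=0 exec 'MOV A, 6'. After: A=6 B=0 C=0 D=0 ZF=0 PC=1
Step 2: PC=1 exec 'MOV B, 6'. After: A=6 B=6 C=0 D=0 ZF=0 PC=2
Step 3: PC=2 exec 'SUB A, B'. After: A=0 B=6 C=0 D=0 ZF=1 PC=3
Step 4: PC=3 exec 'JZ 7'. After: A=0 B=6 C=0 D=0 ZF=1 PC=7
Step 5: PC=7 exec 'HALT'. After: A=0 B=6 C=0 D=0 ZF=1 PC=7 HALTED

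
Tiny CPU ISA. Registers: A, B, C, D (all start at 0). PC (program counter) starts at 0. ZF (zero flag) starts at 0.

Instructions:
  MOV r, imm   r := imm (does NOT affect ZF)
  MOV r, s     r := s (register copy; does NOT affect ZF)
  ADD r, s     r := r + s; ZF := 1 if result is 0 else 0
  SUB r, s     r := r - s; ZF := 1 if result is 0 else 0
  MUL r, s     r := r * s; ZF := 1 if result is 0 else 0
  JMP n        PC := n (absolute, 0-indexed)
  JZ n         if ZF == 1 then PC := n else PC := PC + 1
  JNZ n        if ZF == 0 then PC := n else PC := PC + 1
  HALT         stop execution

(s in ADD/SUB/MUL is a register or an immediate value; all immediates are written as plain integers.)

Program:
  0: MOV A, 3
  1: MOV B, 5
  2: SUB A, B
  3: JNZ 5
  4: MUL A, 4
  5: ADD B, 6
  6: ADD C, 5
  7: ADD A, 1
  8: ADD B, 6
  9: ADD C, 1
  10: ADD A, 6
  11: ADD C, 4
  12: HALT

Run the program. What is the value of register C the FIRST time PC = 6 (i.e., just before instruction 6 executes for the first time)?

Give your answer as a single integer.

Step 1: PC=0 exec 'MOV A, 3'. After: A=3 B=0 C=0 D=0 ZF=0 PC=1
Step 2: PC=1 exec 'MOV B, 5'. After: A=3 B=5 C=0 D=0 ZF=0 PC=2
Step 3: PC=2 exec 'SUB A, B'. After: A=-2 B=5 C=0 D=0 ZF=0 PC=3
Step 4: PC=3 exec 'JNZ 5'. After: A=-2 B=5 C=0 D=0 ZF=0 PC=5
Step 5: PC=5 exec 'ADD B, 6'. After: A=-2 B=11 C=0 D=0 ZF=0 PC=6
First time PC=6: C=0

0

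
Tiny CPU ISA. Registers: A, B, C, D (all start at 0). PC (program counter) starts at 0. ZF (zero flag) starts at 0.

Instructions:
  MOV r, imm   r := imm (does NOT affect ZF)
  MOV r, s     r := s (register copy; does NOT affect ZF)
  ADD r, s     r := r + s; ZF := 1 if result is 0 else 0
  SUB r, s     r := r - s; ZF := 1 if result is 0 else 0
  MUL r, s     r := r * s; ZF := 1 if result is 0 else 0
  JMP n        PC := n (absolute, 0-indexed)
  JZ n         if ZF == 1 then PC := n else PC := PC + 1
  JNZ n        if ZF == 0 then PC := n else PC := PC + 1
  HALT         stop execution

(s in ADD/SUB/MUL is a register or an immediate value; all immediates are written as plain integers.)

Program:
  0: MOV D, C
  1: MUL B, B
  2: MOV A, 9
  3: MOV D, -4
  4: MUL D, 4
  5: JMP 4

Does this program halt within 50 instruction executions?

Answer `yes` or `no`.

Answer: no

Derivation:
Step 1: PC=0 exec 'MOV D, C'. After: A=0 B=0 C=0 D=0 ZF=0 PC=1
Step 2: PC=1 exec 'MUL B, B'. After: A=0 B=0 C=0 D=0 ZF=1 PC=2
Step 3: PC=2 exec 'MOV A, 9'. After: A=9 B=0 C=0 D=0 ZF=1 PC=3
Step 4: PC=3 exec 'MOV D, -4'. After: A=9 B=0 C=0 D=-4 ZF=1 PC=4
Step 5: PC=4 exec 'MUL D, 4'. After: A=9 B=0 C=0 D=-16 ZF=0 PC=5
Step 6: PC=5 exec 'JMP 4'. After: A=9 B=0 C=0 D=-16 ZF=0 PC=4
Step 7: PC=4 exec 'MUL D, 4'. After: A=9 B=0 C=0 D=-64 ZF=0 PC=5
Step 8: PC=5 exec 'JMP 4'. After: A=9 B=0 C=0 D=-64 ZF=0 PC=4
Step 9: PC=4 exec 'MUL D, 4'. After: A=9 B=0 C=0 D=-256 ZF=0 PC=5
Step 10: PC=5 exec 'JMP 4'. After: A=9 B=0 C=0 D=-256 ZF=0 PC=4
Step 11: PC=4 exec 'MUL D, 4'. After: A=9 B=0 C=0 D=-1024 ZF=0 PC=5
Step 12: PC=5 exec 'JMP 4'. After: A=9 B=0 C=0 D=-1024 ZF=0 PC=4
Step 13: PC=4 exec 'MUL D, 4'. After: A=9 B=0 C=0 D=-4096 ZF=0 PC=5
Step 14: PC=5 exec 'JMP 4'. After: A=9 B=0 C=0 D=-4096 ZF=0 PC=4
Step 15: PC=4 exec 'MUL D, 4'. After: A=9 B=0 C=0 D=-16384 ZF=0 PC=5
After 50 steps: not halted. PC revisits the same instructions with no path to HALT; will never halt.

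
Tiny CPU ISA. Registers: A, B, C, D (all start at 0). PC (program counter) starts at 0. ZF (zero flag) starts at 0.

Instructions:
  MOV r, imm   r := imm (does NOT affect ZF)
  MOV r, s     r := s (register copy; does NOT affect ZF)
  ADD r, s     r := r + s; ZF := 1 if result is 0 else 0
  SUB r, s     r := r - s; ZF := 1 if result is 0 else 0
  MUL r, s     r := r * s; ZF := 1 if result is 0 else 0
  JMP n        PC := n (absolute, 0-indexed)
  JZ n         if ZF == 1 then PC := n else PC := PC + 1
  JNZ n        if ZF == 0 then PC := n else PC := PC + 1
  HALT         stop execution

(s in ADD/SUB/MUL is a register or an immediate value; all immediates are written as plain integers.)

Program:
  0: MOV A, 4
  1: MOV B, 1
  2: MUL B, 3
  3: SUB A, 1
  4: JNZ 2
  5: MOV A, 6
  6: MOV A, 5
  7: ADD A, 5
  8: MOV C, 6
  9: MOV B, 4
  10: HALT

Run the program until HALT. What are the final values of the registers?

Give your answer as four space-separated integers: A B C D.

Step 1: PC=0 exec 'MOV A, 4'. After: A=4 B=0 C=0 D=0 ZF=0 PC=1
Step 2: PC=1 exec 'MOV B, 1'. After: A=4 B=1 C=0 D=0 ZF=0 PC=2
Step 3: PC=2 exec 'MUL B, 3'. After: A=4 B=3 C=0 D=0 ZF=0 PC=3
Step 4: PC=3 exec 'SUB A, 1'. After: A=3 B=3 C=0 D=0 ZF=0 PC=4
Step 5: PC=4 exec 'JNZ 2'. After: A=3 B=3 C=0 D=0 ZF=0 PC=2
Step 6: PC=2 exec 'MUL B, 3'. After: A=3 B=9 C=0 D=0 ZF=0 PC=3
Step 7: PC=3 exec 'SUB A, 1'. After: A=2 B=9 C=0 D=0 ZF=0 PC=4
Step 8: PC=4 exec 'JNZ 2'. After: A=2 B=9 C=0 D=0 ZF=0 PC=2
Step 9: PC=2 exec 'MUL B, 3'. After: A=2 B=27 C=0 D=0 ZF=0 PC=3
Step 10: PC=3 exec 'SUB A, 1'. After: A=1 B=27 C=0 D=0 ZF=0 PC=4
Step 11: PC=4 exec 'JNZ 2'. After: A=1 B=27 C=0 D=0 ZF=0 PC=2
Step 12: PC=2 exec 'MUL B, 3'. After: A=1 B=81 C=0 D=0 ZF=0 PC=3
Step 13: PC=3 exec 'SUB A, 1'. After: A=0 B=81 C=0 D=0 ZF=1 PC=4
Step 14: PC=4 exec 'JNZ 2'. After: A=0 B=81 C=0 D=0 ZF=1 PC=5
Step 15: PC=5 exec 'MOV A, 6'. After: A=6 B=81 C=0 D=0 ZF=1 PC=6
Step 16: PC=6 exec 'MOV A, 5'. After: A=5 B=81 C=0 D=0 ZF=1 PC=7
Step 17: PC=7 exec 'ADD A, 5'. After: A=10 B=81 C=0 D=0 ZF=0 PC=8
Step 18: PC=8 exec 'MOV C, 6'. After: A=10 B=81 C=6 D=0 ZF=0 PC=9
Step 19: PC=9 exec 'MOV B, 4'. After: A=10 B=4 C=6 D=0 ZF=0 PC=10
Step 20: PC=10 exec 'HALT'. After: A=10 B=4 C=6 D=0 ZF=0 PC=10 HALTED

Answer: 10 4 6 0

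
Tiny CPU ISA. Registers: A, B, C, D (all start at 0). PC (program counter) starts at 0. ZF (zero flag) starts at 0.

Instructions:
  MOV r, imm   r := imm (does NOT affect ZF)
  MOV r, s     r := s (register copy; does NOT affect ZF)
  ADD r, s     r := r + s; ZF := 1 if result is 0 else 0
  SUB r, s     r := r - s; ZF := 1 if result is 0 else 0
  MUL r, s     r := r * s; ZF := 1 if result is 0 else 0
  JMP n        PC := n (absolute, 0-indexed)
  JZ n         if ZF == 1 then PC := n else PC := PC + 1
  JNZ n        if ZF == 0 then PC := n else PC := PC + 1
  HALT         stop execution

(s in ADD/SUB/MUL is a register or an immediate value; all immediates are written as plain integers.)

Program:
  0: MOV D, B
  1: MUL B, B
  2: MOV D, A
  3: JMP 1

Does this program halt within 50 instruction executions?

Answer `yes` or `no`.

Step 1: PC=0 exec 'MOV D, B'. After: A=0 B=0 C=0 D=0 ZF=0 PC=1
Step 2: PC=1 exec 'MUL B, B'. After: A=0 B=0 C=0 D=0 ZF=1 PC=2
Step 3: PC=2 exec 'MOV D, A'. After: A=0 B=0 C=0 D=0 ZF=1 PC=3
Step 4: PC=3 exec 'JMP 1'. After: A=0 B=0 C=0 D=0 ZF=1 PC=1
Step 5: PC=1 exec 'MUL B, B'. After: A=0 B=0 C=0 D=0 ZF=1 PC=2
State after step 5 equals state after step 2: the program is in a cycle of length 3 and will never halt.

Answer: no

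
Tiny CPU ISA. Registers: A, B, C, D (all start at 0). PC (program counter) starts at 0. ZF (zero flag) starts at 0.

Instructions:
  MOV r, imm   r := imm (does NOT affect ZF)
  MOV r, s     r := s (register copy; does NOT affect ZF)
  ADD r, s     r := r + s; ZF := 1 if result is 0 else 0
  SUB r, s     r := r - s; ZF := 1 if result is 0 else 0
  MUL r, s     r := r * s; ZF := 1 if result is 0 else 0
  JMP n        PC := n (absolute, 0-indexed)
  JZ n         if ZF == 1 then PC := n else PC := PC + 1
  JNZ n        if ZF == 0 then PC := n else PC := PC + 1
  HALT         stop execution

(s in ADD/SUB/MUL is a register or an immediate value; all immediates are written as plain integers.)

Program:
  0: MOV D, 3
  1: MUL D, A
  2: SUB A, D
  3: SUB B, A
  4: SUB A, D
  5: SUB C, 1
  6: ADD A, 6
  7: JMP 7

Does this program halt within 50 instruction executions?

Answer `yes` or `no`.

Answer: no

Derivation:
Step 1: PC=0 exec 'MOV D, 3'. After: A=0 B=0 C=0 D=3 ZF=0 PC=1
Step 2: PC=1 exec 'MUL D, A'. After: A=0 B=0 C=0 D=0 ZF=1 PC=2
Step 3: PC=2 exec 'SUB A, D'. After: A=0 B=0 C=0 D=0 ZF=1 PC=3
Step 4: PC=3 exec 'SUB B, A'. After: A=0 B=0 C=0 D=0 ZF=1 PC=4
Step 5: PC=4 exec 'SUB A, D'. After: A=0 B=0 C=0 D=0 ZF=1 PC=5
Step 6: PC=5 exec 'SUB C, 1'. After: A=0 B=0 C=-1 D=0 ZF=0 PC=6
Step 7: PC=6 exec 'ADD A, 6'. After: A=6 B=0 C=-1 D=0 ZF=0 PC=7
Step 8: PC=7 exec 'JMP 7'. After: A=6 B=0 C=-1 D=0 ZF=0 PC=7
State after step 8 equals state after step 7: the program is in a cycle of length 1 and will never halt.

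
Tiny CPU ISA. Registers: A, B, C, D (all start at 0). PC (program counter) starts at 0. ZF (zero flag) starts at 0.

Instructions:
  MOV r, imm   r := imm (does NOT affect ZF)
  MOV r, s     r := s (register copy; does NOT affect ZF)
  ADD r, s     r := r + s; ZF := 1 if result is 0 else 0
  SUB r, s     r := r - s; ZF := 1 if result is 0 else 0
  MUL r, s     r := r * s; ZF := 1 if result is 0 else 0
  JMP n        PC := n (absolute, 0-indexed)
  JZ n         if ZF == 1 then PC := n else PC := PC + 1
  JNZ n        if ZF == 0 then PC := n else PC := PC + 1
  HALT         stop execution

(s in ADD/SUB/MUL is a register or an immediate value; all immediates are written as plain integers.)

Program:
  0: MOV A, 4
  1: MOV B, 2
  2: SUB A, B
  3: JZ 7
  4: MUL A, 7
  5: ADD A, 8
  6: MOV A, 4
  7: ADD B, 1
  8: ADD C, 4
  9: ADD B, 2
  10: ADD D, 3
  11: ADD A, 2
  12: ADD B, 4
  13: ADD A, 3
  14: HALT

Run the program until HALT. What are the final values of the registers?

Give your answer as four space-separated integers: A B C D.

Step 1: PC=0 exec 'MOV A, 4'. After: A=4 B=0 C=0 D=0 ZF=0 PC=1
Step 2: PC=1 exec 'MOV B, 2'. After: A=4 B=2 C=0 D=0 ZF=0 PC=2
Step 3: PC=2 exec 'SUB A, B'. After: A=2 B=2 C=0 D=0 ZF=0 PC=3
Step 4: PC=3 exec 'JZ 7'. After: A=2 B=2 C=0 D=0 ZF=0 PC=4
Step 5: PC=4 exec 'MUL A, 7'. After: A=14 B=2 C=0 D=0 ZF=0 PC=5
Step 6: PC=5 exec 'ADD A, 8'. After: A=22 B=2 C=0 D=0 ZF=0 PC=6
Step 7: PC=6 exec 'MOV A, 4'. After: A=4 B=2 C=0 D=0 ZF=0 PC=7
Step 8: PC=7 exec 'ADD B, 1'. After: A=4 B=3 C=0 D=0 ZF=0 PC=8
Step 9: PC=8 exec 'ADD C, 4'. After: A=4 B=3 C=4 D=0 ZF=0 PC=9
Step 10: PC=9 exec 'ADD B, 2'. After: A=4 B=5 C=4 D=0 ZF=0 PC=10
Step 11: PC=10 exec 'ADD D, 3'. After: A=4 B=5 C=4 D=3 ZF=0 PC=11
Step 12: PC=11 exec 'ADD A, 2'. After: A=6 B=5 C=4 D=3 ZF=0 PC=12
Step 13: PC=12 exec 'ADD B, 4'. After: A=6 B=9 C=4 D=3 ZF=0 PC=13
Step 14: PC=13 exec 'ADD A, 3'. After: A=9 B=9 C=4 D=3 ZF=0 PC=14
Step 15: PC=14 exec 'HALT'. After: A=9 B=9 C=4 D=3 ZF=0 PC=14 HALTED

Answer: 9 9 4 3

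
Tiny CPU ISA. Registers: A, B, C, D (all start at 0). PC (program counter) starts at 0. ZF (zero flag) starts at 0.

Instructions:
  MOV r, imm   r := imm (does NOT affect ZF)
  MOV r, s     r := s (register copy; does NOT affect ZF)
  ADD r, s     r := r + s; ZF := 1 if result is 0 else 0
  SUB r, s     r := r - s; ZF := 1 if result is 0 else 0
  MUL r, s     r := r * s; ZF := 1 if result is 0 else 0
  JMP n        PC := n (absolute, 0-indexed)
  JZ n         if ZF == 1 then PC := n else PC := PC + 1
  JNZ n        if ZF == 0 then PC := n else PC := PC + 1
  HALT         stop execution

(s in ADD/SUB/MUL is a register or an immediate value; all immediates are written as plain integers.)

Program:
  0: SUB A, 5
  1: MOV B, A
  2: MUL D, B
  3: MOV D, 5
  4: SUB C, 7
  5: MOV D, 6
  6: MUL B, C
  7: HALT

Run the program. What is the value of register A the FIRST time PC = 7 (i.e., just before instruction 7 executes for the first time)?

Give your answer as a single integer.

Step 1: PC=0 exec 'SUB A, 5'. After: A=-5 B=0 C=0 D=0 ZF=0 PC=1
Step 2: PC=1 exec 'MOV B, A'. After: A=-5 B=-5 C=0 D=0 ZF=0 PC=2
Step 3: PC=2 exec 'MUL D, B'. After: A=-5 B=-5 C=0 D=0 ZF=1 PC=3
Step 4: PC=3 exec 'MOV D, 5'. After: A=-5 B=-5 C=0 D=5 ZF=1 PC=4
Step 5: PC=4 exec 'SUB C, 7'. After: A=-5 B=-5 C=-7 D=5 ZF=0 PC=5
Step 6: PC=5 exec 'MOV D, 6'. After: A=-5 B=-5 C=-7 D=6 ZF=0 PC=6
Step 7: PC=6 exec 'MUL B, C'. After: A=-5 B=35 C=-7 D=6 ZF=0 PC=7
First time PC=7: A=-5

-5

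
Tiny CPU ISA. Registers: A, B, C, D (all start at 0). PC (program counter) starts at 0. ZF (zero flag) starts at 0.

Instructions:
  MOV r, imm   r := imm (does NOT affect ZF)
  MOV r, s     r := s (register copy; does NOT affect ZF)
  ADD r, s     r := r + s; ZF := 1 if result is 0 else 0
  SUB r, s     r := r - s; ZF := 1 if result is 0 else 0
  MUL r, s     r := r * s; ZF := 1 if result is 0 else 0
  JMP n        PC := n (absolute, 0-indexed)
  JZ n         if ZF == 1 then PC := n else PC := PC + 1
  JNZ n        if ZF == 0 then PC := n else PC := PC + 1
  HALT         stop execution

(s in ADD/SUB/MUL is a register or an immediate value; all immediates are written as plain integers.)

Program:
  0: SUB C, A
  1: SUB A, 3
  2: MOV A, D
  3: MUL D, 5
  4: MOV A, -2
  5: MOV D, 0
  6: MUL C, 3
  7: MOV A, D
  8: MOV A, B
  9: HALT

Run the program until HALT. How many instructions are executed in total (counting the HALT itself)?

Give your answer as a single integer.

Step 1: PC=0 exec 'SUB C, A'. After: A=0 B=0 C=0 D=0 ZF=1 PC=1
Step 2: PC=1 exec 'SUB A, 3'. After: A=-3 B=0 C=0 D=0 ZF=0 PC=2
Step 3: PC=2 exec 'MOV A, D'. After: A=0 B=0 C=0 D=0 ZF=0 PC=3
Step 4: PC=3 exec 'MUL D, 5'. After: A=0 B=0 C=0 D=0 ZF=1 PC=4
Step 5: PC=4 exec 'MOV A, -2'. After: A=-2 B=0 C=0 D=0 ZF=1 PC=5
Step 6: PC=5 exec 'MOV D, 0'. After: A=-2 B=0 C=0 D=0 ZF=1 PC=6
Step 7: PC=6 exec 'MUL C, 3'. After: A=-2 B=0 C=0 D=0 ZF=1 PC=7
Step 8: PC=7 exec 'MOV A, D'. After: A=0 B=0 C=0 D=0 ZF=1 PC=8
Step 9: PC=8 exec 'MOV A, B'. After: A=0 B=0 C=0 D=0 ZF=1 PC=9
Step 10: PC=9 exec 'HALT'. After: A=0 B=0 C=0 D=0 ZF=1 PC=9 HALTED
Total instructions executed: 10

Answer: 10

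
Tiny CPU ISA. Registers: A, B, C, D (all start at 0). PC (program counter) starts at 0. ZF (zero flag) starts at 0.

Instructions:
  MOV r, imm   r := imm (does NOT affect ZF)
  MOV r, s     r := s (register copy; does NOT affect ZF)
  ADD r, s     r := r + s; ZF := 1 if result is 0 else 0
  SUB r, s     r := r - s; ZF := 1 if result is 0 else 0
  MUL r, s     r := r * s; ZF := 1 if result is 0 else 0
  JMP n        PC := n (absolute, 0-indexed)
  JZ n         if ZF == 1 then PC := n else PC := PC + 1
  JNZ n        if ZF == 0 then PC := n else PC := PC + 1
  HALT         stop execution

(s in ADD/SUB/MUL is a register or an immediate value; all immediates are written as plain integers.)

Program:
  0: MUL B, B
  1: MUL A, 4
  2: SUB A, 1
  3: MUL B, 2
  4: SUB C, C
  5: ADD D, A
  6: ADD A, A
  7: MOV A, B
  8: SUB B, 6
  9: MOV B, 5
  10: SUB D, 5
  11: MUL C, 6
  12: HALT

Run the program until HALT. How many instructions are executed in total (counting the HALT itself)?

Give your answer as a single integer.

Answer: 13

Derivation:
Step 1: PC=0 exec 'MUL B, B'. After: A=0 B=0 C=0 D=0 ZF=1 PC=1
Step 2: PC=1 exec 'MUL A, 4'. After: A=0 B=0 C=0 D=0 ZF=1 PC=2
Step 3: PC=2 exec 'SUB A, 1'. After: A=-1 B=0 C=0 D=0 ZF=0 PC=3
Step 4: PC=3 exec 'MUL B, 2'. After: A=-1 B=0 C=0 D=0 ZF=1 PC=4
Step 5: PC=4 exec 'SUB C, C'. After: A=-1 B=0 C=0 D=0 ZF=1 PC=5
Step 6: PC=5 exec 'ADD D, A'. After: A=-1 B=0 C=0 D=-1 ZF=0 PC=6
Step 7: PC=6 exec 'ADD A, A'. After: A=-2 B=0 C=0 D=-1 ZF=0 PC=7
Step 8: PC=7 exec 'MOV A, B'. After: A=0 B=0 C=0 D=-1 ZF=0 PC=8
Step 9: PC=8 exec 'SUB B, 6'. After: A=0 B=-6 C=0 D=-1 ZF=0 PC=9
Step 10: PC=9 exec 'MOV B, 5'. After: A=0 B=5 C=0 D=-1 ZF=0 PC=10
Step 11: PC=10 exec 'SUB D, 5'. After: A=0 B=5 C=0 D=-6 ZF=0 PC=11
Step 12: PC=11 exec 'MUL C, 6'. After: A=0 B=5 C=0 D=-6 ZF=1 PC=12
Step 13: PC=12 exec 'HALT'. After: A=0 B=5 C=0 D=-6 ZF=1 PC=12 HALTED
Total instructions executed: 13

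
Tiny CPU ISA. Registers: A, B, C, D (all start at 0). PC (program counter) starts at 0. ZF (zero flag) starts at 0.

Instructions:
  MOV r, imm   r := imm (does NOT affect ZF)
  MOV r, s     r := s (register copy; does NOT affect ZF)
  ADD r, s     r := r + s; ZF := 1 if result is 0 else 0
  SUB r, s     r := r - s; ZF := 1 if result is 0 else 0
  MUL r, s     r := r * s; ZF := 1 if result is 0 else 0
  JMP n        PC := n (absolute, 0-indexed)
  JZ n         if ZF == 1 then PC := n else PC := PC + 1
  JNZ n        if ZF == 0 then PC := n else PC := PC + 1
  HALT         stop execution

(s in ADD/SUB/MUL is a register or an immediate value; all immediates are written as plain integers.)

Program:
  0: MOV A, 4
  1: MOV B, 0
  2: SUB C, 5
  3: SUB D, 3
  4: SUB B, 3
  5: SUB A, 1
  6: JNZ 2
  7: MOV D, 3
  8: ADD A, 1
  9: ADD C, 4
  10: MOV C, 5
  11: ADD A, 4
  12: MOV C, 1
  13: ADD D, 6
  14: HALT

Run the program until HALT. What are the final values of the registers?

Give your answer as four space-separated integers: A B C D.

Answer: 5 -12 1 9

Derivation:
Step 1: PC=0 exec 'MOV A, 4'. After: A=4 B=0 C=0 D=0 ZF=0 PC=1
Step 2: PC=1 exec 'MOV B, 0'. After: A=4 B=0 C=0 D=0 ZF=0 PC=2
Step 3: PC=2 exec 'SUB C, 5'. After: A=4 B=0 C=-5 D=0 ZF=0 PC=3
Step 4: PC=3 exec 'SUB D, 3'. After: A=4 B=0 C=-5 D=-3 ZF=0 PC=4
Step 5: PC=4 exec 'SUB B, 3'. After: A=4 B=-3 C=-5 D=-3 ZF=0 PC=5
Step 6: PC=5 exec 'SUB A, 1'. After: A=3 B=-3 C=-5 D=-3 ZF=0 PC=6
Step 7: PC=6 exec 'JNZ 2'. After: A=3 B=-3 C=-5 D=-3 ZF=0 PC=2
Step 8: PC=2 exec 'SUB C, 5'. After: A=3 B=-3 C=-10 D=-3 ZF=0 PC=3
Step 9: PC=3 exec 'SUB D, 3'. After: A=3 B=-3 C=-10 D=-6 ZF=0 PC=4
Step 10: PC=4 exec 'SUB B, 3'. After: A=3 B=-6 C=-10 D=-6 ZF=0 PC=5
Step 11: PC=5 exec 'SUB A, 1'. After: A=2 B=-6 C=-10 D=-6 ZF=0 PC=6
Step 12: PC=6 exec 'JNZ 2'. After: A=2 B=-6 C=-10 D=-6 ZF=0 PC=2
Step 13: PC=2 exec 'SUB C, 5'. After: A=2 B=-6 C=-15 D=-6 ZF=0 PC=3
Step 14: PC=3 exec 'SUB D, 3'. After: A=2 B=-6 C=-15 D=-9 ZF=0 PC=4
Step 15: PC=4 exec 'SUB B, 3'. After: A=2 B=-9 C=-15 D=-9 ZF=0 PC=5
Step 16: PC=5 exec 'SUB A, 1'. After: A=1 B=-9 C=-15 D=-9 ZF=0 PC=6
Step 17: PC=6 exec 'JNZ 2'. After: A=1 B=-9 C=-15 D=-9 ZF=0 PC=2
Step 18: PC=2 exec 'SUB C, 5'. After: A=1 B=-9 C=-20 D=-9 ZF=0 PC=3
Step 19: PC=3 exec 'SUB D, 3'. After: A=1 B=-9 C=-20 D=-12 ZF=0 PC=4
Step 20: PC=4 exec 'SUB B, 3'. After: A=1 B=-12 C=-20 D=-12 ZF=0 PC=5
Step 21: PC=5 exec 'SUB A, 1'. After: A=0 B=-12 C=-20 D=-12 ZF=1 PC=6
Step 22: PC=6 exec 'JNZ 2'. After: A=0 B=-12 C=-20 D=-12 ZF=1 PC=7
Step 23: PC=7 exec 'MOV D, 3'. After: A=0 B=-12 C=-20 D=3 ZF=1 PC=8
Step 24: PC=8 exec 'ADD A, 1'. After: A=1 B=-12 C=-20 D=3 ZF=0 PC=9
Step 25: PC=9 exec 'ADD C, 4'. After: A=1 B=-12 C=-16 D=3 ZF=0 PC=10
Step 26: PC=10 exec 'MOV C, 5'. After: A=1 B=-12 C=5 D=3 ZF=0 PC=11
Step 27: PC=11 exec 'ADD A, 4'. After: A=5 B=-12 C=5 D=3 ZF=0 PC=12
Step 28: PC=12 exec 'MOV C, 1'. After: A=5 B=-12 C=1 D=3 ZF=0 PC=13
Step 29: PC=13 exec 'ADD D, 6'. After: A=5 B=-12 C=1 D=9 ZF=0 PC=14
Step 30: PC=14 exec 'HALT'. After: A=5 B=-12 C=1 D=9 ZF=0 PC=14 HALTED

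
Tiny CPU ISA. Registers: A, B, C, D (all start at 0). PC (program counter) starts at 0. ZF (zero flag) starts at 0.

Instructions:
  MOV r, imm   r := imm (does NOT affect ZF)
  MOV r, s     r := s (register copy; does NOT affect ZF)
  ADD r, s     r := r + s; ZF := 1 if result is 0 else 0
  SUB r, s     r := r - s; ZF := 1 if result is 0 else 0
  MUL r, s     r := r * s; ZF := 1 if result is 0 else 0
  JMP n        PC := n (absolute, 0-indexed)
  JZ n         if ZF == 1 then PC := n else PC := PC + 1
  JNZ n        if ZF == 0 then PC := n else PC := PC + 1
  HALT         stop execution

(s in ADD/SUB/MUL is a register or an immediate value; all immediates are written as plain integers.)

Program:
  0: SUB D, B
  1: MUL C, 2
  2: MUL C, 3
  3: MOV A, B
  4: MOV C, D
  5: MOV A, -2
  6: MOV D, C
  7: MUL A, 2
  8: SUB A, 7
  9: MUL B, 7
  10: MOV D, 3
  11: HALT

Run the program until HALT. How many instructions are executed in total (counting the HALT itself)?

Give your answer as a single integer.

Answer: 12

Derivation:
Step 1: PC=0 exec 'SUB D, B'. After: A=0 B=0 C=0 D=0 ZF=1 PC=1
Step 2: PC=1 exec 'MUL C, 2'. After: A=0 B=0 C=0 D=0 ZF=1 PC=2
Step 3: PC=2 exec 'MUL C, 3'. After: A=0 B=0 C=0 D=0 ZF=1 PC=3
Step 4: PC=3 exec 'MOV A, B'. After: A=0 B=0 C=0 D=0 ZF=1 PC=4
Step 5: PC=4 exec 'MOV C, D'. After: A=0 B=0 C=0 D=0 ZF=1 PC=5
Step 6: PC=5 exec 'MOV A, -2'. After: A=-2 B=0 C=0 D=0 ZF=1 PC=6
Step 7: PC=6 exec 'MOV D, C'. After: A=-2 B=0 C=0 D=0 ZF=1 PC=7
Step 8: PC=7 exec 'MUL A, 2'. After: A=-4 B=0 C=0 D=0 ZF=0 PC=8
Step 9: PC=8 exec 'SUB A, 7'. After: A=-11 B=0 C=0 D=0 ZF=0 PC=9
Step 10: PC=9 exec 'MUL B, 7'. After: A=-11 B=0 C=0 D=0 ZF=1 PC=10
Step 11: PC=10 exec 'MOV D, 3'. After: A=-11 B=0 C=0 D=3 ZF=1 PC=11
Step 12: PC=11 exec 'HALT'. After: A=-11 B=0 C=0 D=3 ZF=1 PC=11 HALTED
Total instructions executed: 12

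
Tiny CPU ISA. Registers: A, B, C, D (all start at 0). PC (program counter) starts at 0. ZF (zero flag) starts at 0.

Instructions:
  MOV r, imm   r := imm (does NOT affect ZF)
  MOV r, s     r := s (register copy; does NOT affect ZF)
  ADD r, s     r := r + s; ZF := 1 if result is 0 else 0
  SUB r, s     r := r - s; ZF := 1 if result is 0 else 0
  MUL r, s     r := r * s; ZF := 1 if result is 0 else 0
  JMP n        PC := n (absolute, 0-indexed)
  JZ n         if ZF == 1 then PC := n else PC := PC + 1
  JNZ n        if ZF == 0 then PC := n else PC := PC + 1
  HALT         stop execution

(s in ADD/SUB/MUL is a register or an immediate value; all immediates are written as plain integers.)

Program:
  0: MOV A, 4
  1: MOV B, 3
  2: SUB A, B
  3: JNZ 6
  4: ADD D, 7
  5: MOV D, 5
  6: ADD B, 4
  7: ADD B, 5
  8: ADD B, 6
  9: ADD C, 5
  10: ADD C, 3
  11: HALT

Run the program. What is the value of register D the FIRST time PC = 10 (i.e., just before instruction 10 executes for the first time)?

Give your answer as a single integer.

Step 1: PC=0 exec 'MOV A, 4'. After: A=4 B=0 C=0 D=0 ZF=0 PC=1
Step 2: PC=1 exec 'MOV B, 3'. After: A=4 B=3 C=0 D=0 ZF=0 PC=2
Step 3: PC=2 exec 'SUB A, B'. After: A=1 B=3 C=0 D=0 ZF=0 PC=3
Step 4: PC=3 exec 'JNZ 6'. After: A=1 B=3 C=0 D=0 ZF=0 PC=6
Step 5: PC=6 exec 'ADD B, 4'. After: A=1 B=7 C=0 D=0 ZF=0 PC=7
Step 6: PC=7 exec 'ADD B, 5'. After: A=1 B=12 C=0 D=0 ZF=0 PC=8
Step 7: PC=8 exec 'ADD B, 6'. After: A=1 B=18 C=0 D=0 ZF=0 PC=9
Step 8: PC=9 exec 'ADD C, 5'. After: A=1 B=18 C=5 D=0 ZF=0 PC=10
First time PC=10: D=0

0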